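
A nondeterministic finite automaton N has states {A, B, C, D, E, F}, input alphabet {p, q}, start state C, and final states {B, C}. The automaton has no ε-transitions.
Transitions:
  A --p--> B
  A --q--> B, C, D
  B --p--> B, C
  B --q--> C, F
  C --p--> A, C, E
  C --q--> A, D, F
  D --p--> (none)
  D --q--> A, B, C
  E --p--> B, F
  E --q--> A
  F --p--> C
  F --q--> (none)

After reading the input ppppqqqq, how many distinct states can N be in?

Start: {C}
read p: {A, C, E}
read p: {A, B, C, E, F}
read p: {A, B, C, E, F}
read p: {A, B, C, E, F}
read q: {A, B, C, D, F}
read q: {A, B, C, D, F}
read q: {A, B, C, D, F}
read q: {A, B, C, D, F}
Final reachable set {A, B, C, D, F} has 5 states.

5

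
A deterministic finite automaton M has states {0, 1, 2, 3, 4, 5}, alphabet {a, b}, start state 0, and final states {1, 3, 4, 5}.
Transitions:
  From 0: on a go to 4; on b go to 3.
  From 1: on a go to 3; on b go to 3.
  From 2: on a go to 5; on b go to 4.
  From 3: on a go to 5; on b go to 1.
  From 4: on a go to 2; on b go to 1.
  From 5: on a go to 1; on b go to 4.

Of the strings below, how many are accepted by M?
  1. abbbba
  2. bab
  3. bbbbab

abbbba: accepted
bab: accepted
bbbbab: accepted

3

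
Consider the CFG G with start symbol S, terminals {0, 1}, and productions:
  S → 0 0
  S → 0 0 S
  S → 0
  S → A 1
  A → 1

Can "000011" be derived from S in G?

yes

S ⇒ 00S ⇒ 0000S ⇒ 0000A1 ⇒ 000011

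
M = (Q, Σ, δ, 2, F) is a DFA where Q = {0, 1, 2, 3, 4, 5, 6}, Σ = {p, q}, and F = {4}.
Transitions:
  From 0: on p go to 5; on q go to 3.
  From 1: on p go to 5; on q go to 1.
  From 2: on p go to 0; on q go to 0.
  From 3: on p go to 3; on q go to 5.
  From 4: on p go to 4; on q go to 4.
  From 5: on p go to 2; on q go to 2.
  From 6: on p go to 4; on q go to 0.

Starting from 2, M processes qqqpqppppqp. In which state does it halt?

2 --q--> 0
0 --q--> 3
3 --q--> 5
5 --p--> 2
2 --q--> 0
0 --p--> 5
5 --p--> 2
2 --p--> 0
0 --p--> 5
5 --q--> 2
2 --p--> 0

0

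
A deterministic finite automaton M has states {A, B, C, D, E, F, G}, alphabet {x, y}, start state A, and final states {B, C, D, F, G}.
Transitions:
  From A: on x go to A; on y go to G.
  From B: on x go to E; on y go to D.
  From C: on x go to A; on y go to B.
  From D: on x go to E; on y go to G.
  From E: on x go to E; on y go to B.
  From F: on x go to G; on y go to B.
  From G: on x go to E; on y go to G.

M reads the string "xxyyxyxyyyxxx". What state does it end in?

A --x--> A
A --x--> A
A --y--> G
G --y--> G
G --x--> E
E --y--> B
B --x--> E
E --y--> B
B --y--> D
D --y--> G
G --x--> E
E --x--> E
E --x--> E

E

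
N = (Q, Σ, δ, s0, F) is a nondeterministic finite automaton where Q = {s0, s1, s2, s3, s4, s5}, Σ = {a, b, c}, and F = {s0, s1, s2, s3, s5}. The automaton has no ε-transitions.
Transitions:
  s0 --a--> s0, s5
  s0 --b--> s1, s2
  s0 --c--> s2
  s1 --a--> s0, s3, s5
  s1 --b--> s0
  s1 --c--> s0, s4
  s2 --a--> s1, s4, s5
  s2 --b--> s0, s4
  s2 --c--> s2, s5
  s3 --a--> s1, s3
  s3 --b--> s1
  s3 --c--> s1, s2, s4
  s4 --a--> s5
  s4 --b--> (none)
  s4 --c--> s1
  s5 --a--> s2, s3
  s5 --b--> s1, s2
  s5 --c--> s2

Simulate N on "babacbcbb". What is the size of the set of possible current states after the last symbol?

Start: {s0}
read b: {s1, s2}
read a: {s0, s1, s3, s4, s5}
read b: {s0, s1, s2}
read a: {s0, s1, s3, s4, s5}
read c: {s0, s1, s2, s4}
read b: {s0, s1, s2, s4}
read c: {s0, s1, s2, s4, s5}
read b: {s0, s1, s2, s4}
read b: {s0, s1, s2, s4}
Final reachable set {s0, s1, s2, s4} has 4 states.

4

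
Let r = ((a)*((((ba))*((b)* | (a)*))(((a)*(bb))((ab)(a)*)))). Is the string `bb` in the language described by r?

no

No split of bb into u·v has (a)* matching u and ((((ba))*((b)*|(a)*))(((a)*(bb))((ab)(a)*))) matching v.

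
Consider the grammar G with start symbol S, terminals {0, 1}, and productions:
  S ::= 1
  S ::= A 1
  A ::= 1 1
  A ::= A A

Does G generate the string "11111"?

yes

S ⇒ A1 ⇒ AA1 ⇒ 11A1 ⇒ 11111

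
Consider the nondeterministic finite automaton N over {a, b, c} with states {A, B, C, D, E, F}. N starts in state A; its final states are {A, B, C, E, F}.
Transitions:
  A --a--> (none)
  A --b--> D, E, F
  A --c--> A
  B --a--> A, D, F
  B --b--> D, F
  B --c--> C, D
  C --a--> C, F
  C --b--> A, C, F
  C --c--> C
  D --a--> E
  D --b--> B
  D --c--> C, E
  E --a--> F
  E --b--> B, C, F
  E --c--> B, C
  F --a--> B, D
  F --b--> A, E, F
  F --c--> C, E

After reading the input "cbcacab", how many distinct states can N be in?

4

Start: {A}
read c: {A}
read b: {D, E, F}
read c: {B, C, E}
read a: {A, C, D, F}
read c: {A, C, E}
read a: {C, F}
read b: {A, C, E, F}
Final reachable set {A, C, E, F} has 4 states.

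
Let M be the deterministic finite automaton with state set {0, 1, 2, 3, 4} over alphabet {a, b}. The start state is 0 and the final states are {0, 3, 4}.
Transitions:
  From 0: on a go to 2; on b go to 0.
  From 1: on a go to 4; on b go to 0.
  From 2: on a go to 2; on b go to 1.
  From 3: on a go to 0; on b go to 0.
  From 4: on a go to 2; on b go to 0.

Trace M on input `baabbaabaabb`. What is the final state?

0 --b--> 0
0 --a--> 2
2 --a--> 2
2 --b--> 1
1 --b--> 0
0 --a--> 2
2 --a--> 2
2 --b--> 1
1 --a--> 4
4 --a--> 2
2 --b--> 1
1 --b--> 0

0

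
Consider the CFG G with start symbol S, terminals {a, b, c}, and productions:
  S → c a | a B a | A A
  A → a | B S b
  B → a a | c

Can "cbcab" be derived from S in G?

no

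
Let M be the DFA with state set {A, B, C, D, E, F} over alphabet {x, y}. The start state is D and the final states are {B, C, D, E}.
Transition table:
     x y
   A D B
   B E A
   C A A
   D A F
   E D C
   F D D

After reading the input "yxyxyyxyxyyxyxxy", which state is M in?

D --y--> F
F --x--> D
D --y--> F
F --x--> D
D --y--> F
F --y--> D
D --x--> A
A --y--> B
B --x--> E
E --y--> C
C --y--> A
A --x--> D
D --y--> F
F --x--> D
D --x--> A
A --y--> B

B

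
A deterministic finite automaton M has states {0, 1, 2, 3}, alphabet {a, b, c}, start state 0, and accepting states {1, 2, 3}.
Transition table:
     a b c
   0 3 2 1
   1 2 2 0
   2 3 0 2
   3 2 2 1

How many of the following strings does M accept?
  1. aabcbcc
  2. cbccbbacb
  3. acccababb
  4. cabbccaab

aabcbcc: accepted
cbccbbacb: accepted
acccababb: rejected
cabbccaab: rejected

2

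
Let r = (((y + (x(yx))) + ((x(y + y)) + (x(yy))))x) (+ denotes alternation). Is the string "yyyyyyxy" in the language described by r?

no

No split of yyyyyyxy into u·v has ((y+(x(yx)))+((x(y+y))+(x(yy)))) matching u and x matching v.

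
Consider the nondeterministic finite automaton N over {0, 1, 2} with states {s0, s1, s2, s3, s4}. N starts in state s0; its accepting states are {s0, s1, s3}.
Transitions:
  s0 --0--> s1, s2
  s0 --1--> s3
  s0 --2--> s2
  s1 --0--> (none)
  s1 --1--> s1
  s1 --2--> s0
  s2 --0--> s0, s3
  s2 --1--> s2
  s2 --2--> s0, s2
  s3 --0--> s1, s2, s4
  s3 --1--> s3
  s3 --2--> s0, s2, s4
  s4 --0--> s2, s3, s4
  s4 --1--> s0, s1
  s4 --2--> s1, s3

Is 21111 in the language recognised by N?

rejected

Start: {s0}
read 2: {s2}
read 1: {s2}
read 1: {s2}
read 1: {s2}
read 1: {s2}
Reachable ∩ accepting = {} — empty.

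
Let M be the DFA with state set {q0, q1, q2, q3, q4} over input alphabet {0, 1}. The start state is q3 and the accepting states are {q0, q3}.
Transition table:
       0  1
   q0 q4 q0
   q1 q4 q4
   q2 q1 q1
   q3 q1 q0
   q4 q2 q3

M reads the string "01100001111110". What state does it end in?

q4

q3 --0--> q1
q1 --1--> q4
q4 --1--> q3
q3 --0--> q1
q1 --0--> q4
q4 --0--> q2
q2 --0--> q1
q1 --1--> q4
q4 --1--> q3
q3 --1--> q0
q0 --1--> q0
q0 --1--> q0
q0 --1--> q0
q0 --0--> q4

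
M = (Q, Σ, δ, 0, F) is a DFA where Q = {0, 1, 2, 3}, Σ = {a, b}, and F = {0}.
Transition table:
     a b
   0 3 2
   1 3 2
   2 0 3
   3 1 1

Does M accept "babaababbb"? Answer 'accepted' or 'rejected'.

rejected

0 --b--> 2
2 --a--> 0
0 --b--> 2
2 --a--> 0
0 --a--> 3
3 --b--> 1
1 --a--> 3
3 --b--> 1
1 --b--> 2
2 --b--> 3
End in state 3, which is not an accepting state.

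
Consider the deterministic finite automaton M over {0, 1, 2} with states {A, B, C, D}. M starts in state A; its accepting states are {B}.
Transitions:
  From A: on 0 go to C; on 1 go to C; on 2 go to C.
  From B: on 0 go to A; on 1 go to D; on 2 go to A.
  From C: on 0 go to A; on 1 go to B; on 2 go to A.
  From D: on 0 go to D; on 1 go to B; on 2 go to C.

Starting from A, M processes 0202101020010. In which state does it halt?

A --0--> C
C --2--> A
A --0--> C
C --2--> A
A --1--> C
C --0--> A
A --1--> C
C --0--> A
A --2--> C
C --0--> A
A --0--> C
C --1--> B
B --0--> A

A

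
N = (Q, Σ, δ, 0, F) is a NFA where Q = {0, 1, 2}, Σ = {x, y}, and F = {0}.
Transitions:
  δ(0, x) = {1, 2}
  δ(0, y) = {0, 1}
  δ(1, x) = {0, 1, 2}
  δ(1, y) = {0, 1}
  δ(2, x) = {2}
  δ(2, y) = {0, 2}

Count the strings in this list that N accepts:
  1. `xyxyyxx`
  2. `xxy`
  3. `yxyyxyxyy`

3

`xyxyyxx`: accepted
`xxy`: accepted
`yxyyxyxyy`: accepted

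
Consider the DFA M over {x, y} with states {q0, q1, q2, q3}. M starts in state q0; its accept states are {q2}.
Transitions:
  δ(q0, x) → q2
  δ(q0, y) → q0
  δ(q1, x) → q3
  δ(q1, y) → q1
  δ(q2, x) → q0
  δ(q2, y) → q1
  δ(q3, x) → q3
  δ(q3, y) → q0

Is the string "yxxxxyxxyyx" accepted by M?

accepted

q0 --y--> q0
q0 --x--> q2
q2 --x--> q0
q0 --x--> q2
q2 --x--> q0
q0 --y--> q0
q0 --x--> q2
q2 --x--> q0
q0 --y--> q0
q0 --y--> q0
q0 --x--> q2
End in state q2, which is an accepting state.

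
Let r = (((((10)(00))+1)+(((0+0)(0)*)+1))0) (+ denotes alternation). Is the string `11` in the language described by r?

no

No split of 11 into u·v has ((((10)(00))+1)+(((0+0)(0)*)+1)) matching u and 0 matching v.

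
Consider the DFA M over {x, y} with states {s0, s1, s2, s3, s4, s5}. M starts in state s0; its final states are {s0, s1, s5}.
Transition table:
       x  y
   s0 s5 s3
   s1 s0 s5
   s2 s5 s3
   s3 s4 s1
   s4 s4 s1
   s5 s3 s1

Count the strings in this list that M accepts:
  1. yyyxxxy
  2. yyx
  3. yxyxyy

3

yyyxxxy: accepted
yyx: accepted
yxyxyy: accepted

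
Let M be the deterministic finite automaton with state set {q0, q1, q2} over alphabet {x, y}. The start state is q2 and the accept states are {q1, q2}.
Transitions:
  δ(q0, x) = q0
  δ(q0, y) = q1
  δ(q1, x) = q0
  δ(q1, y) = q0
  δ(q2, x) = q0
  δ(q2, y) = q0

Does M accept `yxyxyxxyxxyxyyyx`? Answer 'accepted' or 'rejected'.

q2 --y--> q0
q0 --x--> q0
q0 --y--> q1
q1 --x--> q0
q0 --y--> q1
q1 --x--> q0
q0 --x--> q0
q0 --y--> q1
q1 --x--> q0
q0 --x--> q0
q0 --y--> q1
q1 --x--> q0
q0 --y--> q1
q1 --y--> q0
q0 --y--> q1
q1 --x--> q0
End in state q0, which is not an accepting state.

rejected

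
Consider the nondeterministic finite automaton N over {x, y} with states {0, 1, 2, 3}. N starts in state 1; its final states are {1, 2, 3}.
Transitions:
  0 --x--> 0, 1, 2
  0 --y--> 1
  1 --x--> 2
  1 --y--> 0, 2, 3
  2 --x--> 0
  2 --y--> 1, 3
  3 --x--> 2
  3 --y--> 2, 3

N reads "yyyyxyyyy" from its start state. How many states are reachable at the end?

Start: {1}
read y: {0, 2, 3}
read y: {1, 2, 3}
read y: {0, 1, 2, 3}
read y: {0, 1, 2, 3}
read x: {0, 1, 2}
read y: {0, 1, 2, 3}
read y: {0, 1, 2, 3}
read y: {0, 1, 2, 3}
read y: {0, 1, 2, 3}
Final reachable set {0, 1, 2, 3} has 4 states.

4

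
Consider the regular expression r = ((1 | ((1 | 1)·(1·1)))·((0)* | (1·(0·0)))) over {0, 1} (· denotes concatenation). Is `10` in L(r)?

Split as 1·0: (1|((1|1)·(1·1))) matches 1 and ((0)*|(1·(0·0))) matches 0.

yes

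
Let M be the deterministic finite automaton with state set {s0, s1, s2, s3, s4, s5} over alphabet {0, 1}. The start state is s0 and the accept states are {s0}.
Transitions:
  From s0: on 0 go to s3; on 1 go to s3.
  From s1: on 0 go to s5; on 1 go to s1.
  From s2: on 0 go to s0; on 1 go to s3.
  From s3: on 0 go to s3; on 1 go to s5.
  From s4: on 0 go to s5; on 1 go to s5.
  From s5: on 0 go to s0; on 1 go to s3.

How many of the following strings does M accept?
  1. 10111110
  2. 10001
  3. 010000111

10111110: accepted
10001: rejected
010000111: rejected

1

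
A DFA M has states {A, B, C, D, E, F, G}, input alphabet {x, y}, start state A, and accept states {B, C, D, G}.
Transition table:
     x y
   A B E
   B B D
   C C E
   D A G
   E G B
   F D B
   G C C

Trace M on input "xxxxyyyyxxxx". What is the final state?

C

A --x--> B
B --x--> B
B --x--> B
B --x--> B
B --y--> D
D --y--> G
G --y--> C
C --y--> E
E --x--> G
G --x--> C
C --x--> C
C --x--> C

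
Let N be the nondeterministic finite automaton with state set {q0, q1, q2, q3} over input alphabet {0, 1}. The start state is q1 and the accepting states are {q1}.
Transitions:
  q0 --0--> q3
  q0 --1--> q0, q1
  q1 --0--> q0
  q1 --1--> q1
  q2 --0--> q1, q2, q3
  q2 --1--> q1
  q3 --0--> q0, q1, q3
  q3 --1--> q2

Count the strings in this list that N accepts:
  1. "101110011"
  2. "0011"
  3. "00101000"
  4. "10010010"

4

"101110011": accepted
"0011": accepted
"00101000": accepted
"10010010": accepted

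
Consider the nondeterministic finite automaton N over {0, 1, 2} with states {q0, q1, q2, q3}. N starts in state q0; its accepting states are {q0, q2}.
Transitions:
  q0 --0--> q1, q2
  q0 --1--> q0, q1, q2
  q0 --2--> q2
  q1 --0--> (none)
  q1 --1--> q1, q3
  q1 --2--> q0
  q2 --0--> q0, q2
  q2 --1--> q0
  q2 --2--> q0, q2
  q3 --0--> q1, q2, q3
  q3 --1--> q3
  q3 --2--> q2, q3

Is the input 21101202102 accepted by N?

accepted

Start: {q0}
read 2: {q2}
read 1: {q0}
read 1: {q0, q1, q2}
read 0: {q0, q1, q2}
read 1: {q0, q1, q2, q3}
read 2: {q0, q2, q3}
read 0: {q0, q1, q2, q3}
read 2: {q0, q2, q3}
read 1: {q0, q1, q2, q3}
read 0: {q0, q1, q2, q3}
read 2: {q0, q2, q3}
Reachable ∩ accepting = {q0, q2} — nonempty.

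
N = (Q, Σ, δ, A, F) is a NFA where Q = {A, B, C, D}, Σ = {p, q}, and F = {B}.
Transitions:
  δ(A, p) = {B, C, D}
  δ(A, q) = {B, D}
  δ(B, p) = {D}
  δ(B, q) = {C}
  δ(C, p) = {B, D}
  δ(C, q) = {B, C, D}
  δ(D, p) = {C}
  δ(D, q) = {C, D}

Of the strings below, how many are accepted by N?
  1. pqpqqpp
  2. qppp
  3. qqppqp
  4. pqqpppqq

4

pqpqqpp: accepted
qppp: accepted
qqppqp: accepted
pqqpppqq: accepted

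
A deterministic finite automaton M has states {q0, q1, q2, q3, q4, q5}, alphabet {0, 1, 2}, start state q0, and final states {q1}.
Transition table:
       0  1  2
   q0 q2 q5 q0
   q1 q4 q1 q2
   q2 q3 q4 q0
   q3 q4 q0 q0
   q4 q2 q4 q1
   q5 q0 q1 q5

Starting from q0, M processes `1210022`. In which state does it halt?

q0 --1--> q5
q5 --2--> q5
q5 --1--> q1
q1 --0--> q4
q4 --0--> q2
q2 --2--> q0
q0 --2--> q0

q0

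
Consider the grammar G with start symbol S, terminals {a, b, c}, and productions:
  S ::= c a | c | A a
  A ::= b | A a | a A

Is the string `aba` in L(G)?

yes

S ⇒ Aa ⇒ aAa ⇒ aba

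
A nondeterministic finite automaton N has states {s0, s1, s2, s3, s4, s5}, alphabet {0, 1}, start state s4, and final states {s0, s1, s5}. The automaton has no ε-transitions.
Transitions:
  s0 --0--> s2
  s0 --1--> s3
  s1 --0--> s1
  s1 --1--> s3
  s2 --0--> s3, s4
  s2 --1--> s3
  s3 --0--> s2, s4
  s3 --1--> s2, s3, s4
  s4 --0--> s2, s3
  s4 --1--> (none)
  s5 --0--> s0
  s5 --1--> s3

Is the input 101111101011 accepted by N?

rejected

Start: {s4}
read 1: {}
The reachable set is empty and stays empty for the remaining 11 symbols.
Reachable ∩ accepting = {} — empty.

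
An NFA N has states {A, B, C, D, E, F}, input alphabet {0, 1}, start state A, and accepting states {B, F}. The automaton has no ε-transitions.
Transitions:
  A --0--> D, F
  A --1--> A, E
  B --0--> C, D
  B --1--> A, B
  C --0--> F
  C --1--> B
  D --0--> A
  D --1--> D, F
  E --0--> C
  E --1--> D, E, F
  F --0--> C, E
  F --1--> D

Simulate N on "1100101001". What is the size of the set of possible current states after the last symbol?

5

Start: {A}
read 1: {A, E}
read 1: {A, D, E, F}
read 0: {A, C, D, E, F}
read 0: {A, C, D, E, F}
read 1: {A, B, D, E, F}
read 0: {A, C, D, E, F}
read 1: {A, B, D, E, F}
read 0: {A, C, D, E, F}
read 0: {A, C, D, E, F}
read 1: {A, B, D, E, F}
Final reachable set {A, B, D, E, F} has 5 states.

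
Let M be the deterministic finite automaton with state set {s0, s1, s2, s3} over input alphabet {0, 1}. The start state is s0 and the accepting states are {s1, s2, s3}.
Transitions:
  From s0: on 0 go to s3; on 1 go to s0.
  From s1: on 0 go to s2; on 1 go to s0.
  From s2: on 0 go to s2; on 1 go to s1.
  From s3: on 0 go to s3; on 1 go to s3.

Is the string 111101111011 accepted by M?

accepted

s0 --1--> s0
s0 --1--> s0
s0 --1--> s0
s0 --1--> s0
s0 --0--> s3
s3 --1--> s3
s3 --1--> s3
s3 --1--> s3
s3 --1--> s3
s3 --0--> s3
s3 --1--> s3
s3 --1--> s3
End in state s3, which is an accepting state.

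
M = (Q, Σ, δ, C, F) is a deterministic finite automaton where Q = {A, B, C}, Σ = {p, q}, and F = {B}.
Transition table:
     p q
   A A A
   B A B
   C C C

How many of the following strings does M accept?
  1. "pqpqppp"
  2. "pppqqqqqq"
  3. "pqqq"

"pqpqppp": rejected
"pppqqqqqq": rejected
"pqqq": rejected

0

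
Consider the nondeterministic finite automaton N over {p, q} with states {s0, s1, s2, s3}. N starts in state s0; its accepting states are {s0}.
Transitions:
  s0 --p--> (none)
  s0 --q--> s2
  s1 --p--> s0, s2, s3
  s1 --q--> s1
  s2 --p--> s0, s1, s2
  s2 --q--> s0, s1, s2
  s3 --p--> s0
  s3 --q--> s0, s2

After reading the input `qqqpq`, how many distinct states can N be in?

3

Start: {s0}
read q: {s2}
read q: {s0, s1, s2}
read q: {s0, s1, s2}
read p: {s0, s1, s2, s3}
read q: {s0, s1, s2}
Final reachable set {s0, s1, s2} has 3 states.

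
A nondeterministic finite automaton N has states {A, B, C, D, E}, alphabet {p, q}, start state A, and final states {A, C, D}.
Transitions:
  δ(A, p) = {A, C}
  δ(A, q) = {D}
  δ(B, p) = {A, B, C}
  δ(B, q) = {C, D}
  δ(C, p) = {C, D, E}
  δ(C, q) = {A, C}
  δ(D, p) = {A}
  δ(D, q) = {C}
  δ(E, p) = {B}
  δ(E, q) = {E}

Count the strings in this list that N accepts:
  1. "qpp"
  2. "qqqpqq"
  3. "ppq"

3

"qpp": accepted
"qqqpqq": accepted
"ppq": accepted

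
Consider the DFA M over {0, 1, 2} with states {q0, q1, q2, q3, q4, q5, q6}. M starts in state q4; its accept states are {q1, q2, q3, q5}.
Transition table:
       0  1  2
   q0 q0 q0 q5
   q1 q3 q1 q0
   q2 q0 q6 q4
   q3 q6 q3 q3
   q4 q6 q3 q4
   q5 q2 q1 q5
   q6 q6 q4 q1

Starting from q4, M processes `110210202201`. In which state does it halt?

q0

q4 --1--> q3
q3 --1--> q3
q3 --0--> q6
q6 --2--> q1
q1 --1--> q1
q1 --0--> q3
q3 --2--> q3
q3 --0--> q6
q6 --2--> q1
q1 --2--> q0
q0 --0--> q0
q0 --1--> q0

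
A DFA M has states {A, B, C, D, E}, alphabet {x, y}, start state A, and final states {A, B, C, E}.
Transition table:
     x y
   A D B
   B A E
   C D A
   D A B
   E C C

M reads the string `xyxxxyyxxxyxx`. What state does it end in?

A --x--> D
D --y--> B
B --x--> A
A --x--> D
D --x--> A
A --y--> B
B --y--> E
E --x--> C
C --x--> D
D --x--> A
A --y--> B
B --x--> A
A --x--> D

D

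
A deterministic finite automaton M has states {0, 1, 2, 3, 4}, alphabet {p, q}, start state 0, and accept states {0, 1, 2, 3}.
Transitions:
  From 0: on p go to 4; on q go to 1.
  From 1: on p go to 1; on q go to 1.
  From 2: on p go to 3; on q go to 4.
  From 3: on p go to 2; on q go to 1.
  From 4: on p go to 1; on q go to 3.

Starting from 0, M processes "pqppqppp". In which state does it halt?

0 --p--> 4
4 --q--> 3
3 --p--> 2
2 --p--> 3
3 --q--> 1
1 --p--> 1
1 --p--> 1
1 --p--> 1

1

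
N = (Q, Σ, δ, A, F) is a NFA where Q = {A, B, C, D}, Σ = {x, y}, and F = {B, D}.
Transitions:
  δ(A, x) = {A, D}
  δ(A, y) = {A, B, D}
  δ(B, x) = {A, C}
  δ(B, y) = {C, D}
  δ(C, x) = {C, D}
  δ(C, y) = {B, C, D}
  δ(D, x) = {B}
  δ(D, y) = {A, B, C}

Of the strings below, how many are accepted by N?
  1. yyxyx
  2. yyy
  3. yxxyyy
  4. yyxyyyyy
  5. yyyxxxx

5

yyxyx: accepted
yyy: accepted
yxxyyy: accepted
yyxyyyyy: accepted
yyyxxxx: accepted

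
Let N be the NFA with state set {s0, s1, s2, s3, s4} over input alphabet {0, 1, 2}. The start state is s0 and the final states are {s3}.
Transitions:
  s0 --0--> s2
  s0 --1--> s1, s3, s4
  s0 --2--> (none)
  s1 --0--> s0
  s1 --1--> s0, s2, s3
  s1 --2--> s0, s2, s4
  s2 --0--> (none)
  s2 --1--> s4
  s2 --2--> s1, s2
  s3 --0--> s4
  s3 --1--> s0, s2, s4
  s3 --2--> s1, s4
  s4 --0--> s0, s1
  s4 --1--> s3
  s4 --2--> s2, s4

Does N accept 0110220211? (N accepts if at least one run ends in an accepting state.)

Start: {s0}
read 0: {s2}
read 1: {s4}
read 1: {s3}
read 0: {s4}
read 2: {s2, s4}
read 2: {s1, s2, s4}
read 0: {s0, s1}
read 2: {s0, s2, s4}
read 1: {s1, s3, s4}
read 1: {s0, s2, s3, s4}
Reachable ∩ accepting = {s3} — nonempty.

accepted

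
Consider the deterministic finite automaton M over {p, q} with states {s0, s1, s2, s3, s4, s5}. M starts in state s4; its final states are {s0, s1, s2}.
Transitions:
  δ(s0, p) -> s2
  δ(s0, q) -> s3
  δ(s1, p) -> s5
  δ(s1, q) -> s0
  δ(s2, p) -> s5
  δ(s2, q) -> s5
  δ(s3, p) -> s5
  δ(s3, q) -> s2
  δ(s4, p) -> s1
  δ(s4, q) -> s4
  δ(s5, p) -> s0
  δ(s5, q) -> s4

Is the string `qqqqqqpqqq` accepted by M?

s4 --q--> s4
s4 --q--> s4
s4 --q--> s4
s4 --q--> s4
s4 --q--> s4
s4 --q--> s4
s4 --p--> s1
s1 --q--> s0
s0 --q--> s3
s3 --q--> s2
End in state s2, which is an accepting state.

accepted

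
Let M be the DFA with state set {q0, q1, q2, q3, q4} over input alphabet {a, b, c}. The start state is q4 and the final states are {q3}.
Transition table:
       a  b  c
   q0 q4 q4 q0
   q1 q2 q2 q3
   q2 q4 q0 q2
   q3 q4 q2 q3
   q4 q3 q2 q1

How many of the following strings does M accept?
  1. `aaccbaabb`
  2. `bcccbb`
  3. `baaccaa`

1

`aaccbaabb`: rejected
`bcccbb`: rejected
`baaccaa`: accepted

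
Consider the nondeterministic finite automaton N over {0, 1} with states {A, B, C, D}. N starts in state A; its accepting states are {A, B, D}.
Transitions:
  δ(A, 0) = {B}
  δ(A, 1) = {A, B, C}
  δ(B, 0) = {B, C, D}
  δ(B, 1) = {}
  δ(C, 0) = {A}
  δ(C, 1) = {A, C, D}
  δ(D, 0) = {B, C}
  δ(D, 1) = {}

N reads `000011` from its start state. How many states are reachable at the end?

4

Start: {A}
read 0: {B}
read 0: {B, C, D}
read 0: {A, B, C, D}
read 0: {A, B, C, D}
read 1: {A, B, C, D}
read 1: {A, B, C, D}
Final reachable set {A, B, C, D} has 4 states.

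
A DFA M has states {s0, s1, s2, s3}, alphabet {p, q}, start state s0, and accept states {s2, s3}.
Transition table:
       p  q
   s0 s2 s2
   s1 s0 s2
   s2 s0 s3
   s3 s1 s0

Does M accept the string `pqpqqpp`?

rejected

s0 --p--> s2
s2 --q--> s3
s3 --p--> s1
s1 --q--> s2
s2 --q--> s3
s3 --p--> s1
s1 --p--> s0
End in state s0, which is not an accepting state.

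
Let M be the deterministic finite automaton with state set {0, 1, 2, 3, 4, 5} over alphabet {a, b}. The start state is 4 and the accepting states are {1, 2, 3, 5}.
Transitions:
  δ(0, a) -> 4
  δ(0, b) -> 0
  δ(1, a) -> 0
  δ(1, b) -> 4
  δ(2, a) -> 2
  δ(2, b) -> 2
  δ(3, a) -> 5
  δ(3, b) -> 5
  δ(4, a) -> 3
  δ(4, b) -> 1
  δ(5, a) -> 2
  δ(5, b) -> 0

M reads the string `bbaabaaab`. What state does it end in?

4 --b--> 1
1 --b--> 4
4 --a--> 3
3 --a--> 5
5 --b--> 0
0 --a--> 4
4 --a--> 3
3 --a--> 5
5 --b--> 0

0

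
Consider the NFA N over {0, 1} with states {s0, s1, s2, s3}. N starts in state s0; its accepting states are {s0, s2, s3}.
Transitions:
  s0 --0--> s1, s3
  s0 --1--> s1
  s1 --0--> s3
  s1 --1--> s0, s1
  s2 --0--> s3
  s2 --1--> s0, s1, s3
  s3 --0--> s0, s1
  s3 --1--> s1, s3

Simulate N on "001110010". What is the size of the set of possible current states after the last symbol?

3

Start: {s0}
read 0: {s1, s3}
read 0: {s0, s1, s3}
read 1: {s0, s1, s3}
read 1: {s0, s1, s3}
read 1: {s0, s1, s3}
read 0: {s0, s1, s3}
read 0: {s0, s1, s3}
read 1: {s0, s1, s3}
read 0: {s0, s1, s3}
Final reachable set {s0, s1, s3} has 3 states.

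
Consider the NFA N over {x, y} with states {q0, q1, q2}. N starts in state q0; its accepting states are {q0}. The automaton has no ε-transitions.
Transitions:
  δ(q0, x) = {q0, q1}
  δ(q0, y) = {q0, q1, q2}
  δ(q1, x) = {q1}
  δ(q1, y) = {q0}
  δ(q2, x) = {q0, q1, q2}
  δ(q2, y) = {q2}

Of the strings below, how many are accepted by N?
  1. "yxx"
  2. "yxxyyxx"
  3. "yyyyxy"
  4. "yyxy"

"yxx": accepted
"yxxyyxx": accepted
"yyyyxy": accepted
"yyxy": accepted

4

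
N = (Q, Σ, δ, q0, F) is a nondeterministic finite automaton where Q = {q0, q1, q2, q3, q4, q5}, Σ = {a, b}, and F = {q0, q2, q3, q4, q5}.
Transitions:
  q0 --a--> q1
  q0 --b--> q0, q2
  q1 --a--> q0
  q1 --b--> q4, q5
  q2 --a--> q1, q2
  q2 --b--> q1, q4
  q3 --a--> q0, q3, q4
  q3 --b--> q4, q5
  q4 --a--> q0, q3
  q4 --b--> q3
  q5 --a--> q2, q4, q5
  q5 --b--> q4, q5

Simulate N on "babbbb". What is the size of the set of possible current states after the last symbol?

3

Start: {q0}
read b: {q0, q2}
read a: {q1, q2}
read b: {q1, q4, q5}
read b: {q3, q4, q5}
read b: {q3, q4, q5}
read b: {q3, q4, q5}
Final reachable set {q3, q4, q5} has 3 states.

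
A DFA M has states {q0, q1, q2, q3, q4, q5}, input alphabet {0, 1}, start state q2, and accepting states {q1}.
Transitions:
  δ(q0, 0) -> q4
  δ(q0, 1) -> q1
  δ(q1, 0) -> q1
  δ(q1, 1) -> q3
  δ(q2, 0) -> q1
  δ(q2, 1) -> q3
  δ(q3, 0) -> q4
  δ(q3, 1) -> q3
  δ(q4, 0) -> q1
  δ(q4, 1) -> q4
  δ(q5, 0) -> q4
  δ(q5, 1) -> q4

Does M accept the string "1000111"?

rejected

q2 --1--> q3
q3 --0--> q4
q4 --0--> q1
q1 --0--> q1
q1 --1--> q3
q3 --1--> q3
q3 --1--> q3
End in state q3, which is not an accepting state.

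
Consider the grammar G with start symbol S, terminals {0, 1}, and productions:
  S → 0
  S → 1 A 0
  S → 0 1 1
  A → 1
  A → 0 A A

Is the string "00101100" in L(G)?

no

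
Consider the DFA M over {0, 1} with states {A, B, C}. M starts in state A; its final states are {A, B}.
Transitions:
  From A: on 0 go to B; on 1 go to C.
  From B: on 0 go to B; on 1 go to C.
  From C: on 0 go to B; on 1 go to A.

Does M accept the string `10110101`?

rejected

A --1--> C
C --0--> B
B --1--> C
C --1--> A
A --0--> B
B --1--> C
C --0--> B
B --1--> C
End in state C, which is not an accepting state.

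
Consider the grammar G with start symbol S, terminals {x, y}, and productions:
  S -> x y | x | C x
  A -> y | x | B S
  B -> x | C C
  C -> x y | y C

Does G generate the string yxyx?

yes

S ⇒ Cx ⇒ yCx ⇒ yxyx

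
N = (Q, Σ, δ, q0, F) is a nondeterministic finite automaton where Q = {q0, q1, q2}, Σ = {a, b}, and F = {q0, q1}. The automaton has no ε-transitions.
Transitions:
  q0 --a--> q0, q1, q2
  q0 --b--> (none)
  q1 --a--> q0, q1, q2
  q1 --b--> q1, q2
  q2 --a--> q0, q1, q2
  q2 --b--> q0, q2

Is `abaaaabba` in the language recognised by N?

accepted

Start: {q0}
read a: {q0, q1, q2}
read b: {q0, q1, q2}
read a: {q0, q1, q2}
read a: {q0, q1, q2}
read a: {q0, q1, q2}
read a: {q0, q1, q2}
read b: {q0, q1, q2}
read b: {q0, q1, q2}
read a: {q0, q1, q2}
Reachable ∩ accepting = {q0, q1} — nonempty.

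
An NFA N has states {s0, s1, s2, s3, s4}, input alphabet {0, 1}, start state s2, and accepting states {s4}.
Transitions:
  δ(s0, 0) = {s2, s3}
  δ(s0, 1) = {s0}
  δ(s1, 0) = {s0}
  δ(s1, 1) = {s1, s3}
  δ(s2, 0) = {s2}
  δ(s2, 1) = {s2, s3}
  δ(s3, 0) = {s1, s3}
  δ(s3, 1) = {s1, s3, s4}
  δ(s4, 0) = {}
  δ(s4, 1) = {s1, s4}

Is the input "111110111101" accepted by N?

accepted

Start: {s2}
read 1: {s2, s3}
read 1: {s1, s2, s3, s4}
read 1: {s1, s2, s3, s4}
read 1: {s1, s2, s3, s4}
read 1: {s1, s2, s3, s4}
read 0: {s0, s1, s2, s3}
read 1: {s0, s1, s2, s3, s4}
read 1: {s0, s1, s2, s3, s4}
read 1: {s0, s1, s2, s3, s4}
read 1: {s0, s1, s2, s3, s4}
read 0: {s0, s1, s2, s3}
read 1: {s0, s1, s2, s3, s4}
Reachable ∩ accepting = {s4} — nonempty.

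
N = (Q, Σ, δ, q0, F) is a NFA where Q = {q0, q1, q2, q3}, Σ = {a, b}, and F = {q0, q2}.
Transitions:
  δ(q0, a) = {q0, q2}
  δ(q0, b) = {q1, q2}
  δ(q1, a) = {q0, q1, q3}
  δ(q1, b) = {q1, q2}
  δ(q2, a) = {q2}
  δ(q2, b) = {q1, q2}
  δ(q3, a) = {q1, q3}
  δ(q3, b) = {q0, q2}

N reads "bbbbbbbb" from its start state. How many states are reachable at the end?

2

Start: {q0}
read b: {q1, q2}
read b: {q1, q2}
read b: {q1, q2}
read b: {q1, q2}
read b: {q1, q2}
read b: {q1, q2}
read b: {q1, q2}
read b: {q1, q2}
Final reachable set {q1, q2} has 2 states.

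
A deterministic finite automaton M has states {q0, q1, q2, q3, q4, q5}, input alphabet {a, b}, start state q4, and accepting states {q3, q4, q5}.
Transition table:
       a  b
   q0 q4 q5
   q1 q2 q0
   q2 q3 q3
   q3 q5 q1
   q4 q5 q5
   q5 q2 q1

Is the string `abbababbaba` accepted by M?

accepted

q4 --a--> q5
q5 --b--> q1
q1 --b--> q0
q0 --a--> q4
q4 --b--> q5
q5 --a--> q2
q2 --b--> q3
q3 --b--> q1
q1 --a--> q2
q2 --b--> q3
q3 --a--> q5
End in state q5, which is an accepting state.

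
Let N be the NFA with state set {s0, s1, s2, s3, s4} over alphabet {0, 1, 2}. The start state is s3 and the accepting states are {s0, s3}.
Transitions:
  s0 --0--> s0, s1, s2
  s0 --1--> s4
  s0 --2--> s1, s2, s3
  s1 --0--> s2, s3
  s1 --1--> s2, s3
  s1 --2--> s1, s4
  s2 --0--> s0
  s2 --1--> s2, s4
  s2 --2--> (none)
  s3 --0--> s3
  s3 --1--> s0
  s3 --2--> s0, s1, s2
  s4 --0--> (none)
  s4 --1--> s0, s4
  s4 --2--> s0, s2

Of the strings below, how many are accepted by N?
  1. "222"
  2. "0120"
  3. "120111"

3

"222": accepted
"0120": accepted
"120111": accepted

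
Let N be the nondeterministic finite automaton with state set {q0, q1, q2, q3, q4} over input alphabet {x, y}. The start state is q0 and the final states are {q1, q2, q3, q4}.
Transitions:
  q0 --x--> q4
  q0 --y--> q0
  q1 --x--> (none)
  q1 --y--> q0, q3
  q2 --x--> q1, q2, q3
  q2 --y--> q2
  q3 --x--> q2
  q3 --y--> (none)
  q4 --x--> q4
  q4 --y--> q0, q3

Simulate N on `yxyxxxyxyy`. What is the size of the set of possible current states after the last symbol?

Start: {q0}
read y: {q0}
read x: {q4}
read y: {q0, q3}
read x: {q2, q4}
read x: {q1, q2, q3, q4}
read x: {q1, q2, q3, q4}
read y: {q0, q2, q3}
read x: {q1, q2, q3, q4}
read y: {q0, q2, q3}
read y: {q0, q2}
Final reachable set {q0, q2} has 2 states.

2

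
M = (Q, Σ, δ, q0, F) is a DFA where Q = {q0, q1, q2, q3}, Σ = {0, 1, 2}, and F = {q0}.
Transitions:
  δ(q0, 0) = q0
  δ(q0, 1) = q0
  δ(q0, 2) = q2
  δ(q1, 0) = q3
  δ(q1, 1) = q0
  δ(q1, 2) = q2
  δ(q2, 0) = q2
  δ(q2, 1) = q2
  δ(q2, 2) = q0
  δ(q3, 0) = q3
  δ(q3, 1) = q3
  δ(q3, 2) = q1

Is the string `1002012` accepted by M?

accepted

q0 --1--> q0
q0 --0--> q0
q0 --0--> q0
q0 --2--> q2
q2 --0--> q2
q2 --1--> q2
q2 --2--> q0
End in state q0, which is an accepting state.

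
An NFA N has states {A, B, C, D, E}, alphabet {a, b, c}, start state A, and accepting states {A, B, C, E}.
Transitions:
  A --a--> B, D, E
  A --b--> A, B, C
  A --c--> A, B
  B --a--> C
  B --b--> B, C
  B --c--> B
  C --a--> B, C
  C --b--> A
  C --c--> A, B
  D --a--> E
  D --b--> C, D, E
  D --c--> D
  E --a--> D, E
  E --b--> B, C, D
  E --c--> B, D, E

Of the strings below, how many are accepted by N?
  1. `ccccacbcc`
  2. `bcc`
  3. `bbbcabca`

`ccccacbcc`: accepted
`bcc`: accepted
`bbbcabca`: accepted

3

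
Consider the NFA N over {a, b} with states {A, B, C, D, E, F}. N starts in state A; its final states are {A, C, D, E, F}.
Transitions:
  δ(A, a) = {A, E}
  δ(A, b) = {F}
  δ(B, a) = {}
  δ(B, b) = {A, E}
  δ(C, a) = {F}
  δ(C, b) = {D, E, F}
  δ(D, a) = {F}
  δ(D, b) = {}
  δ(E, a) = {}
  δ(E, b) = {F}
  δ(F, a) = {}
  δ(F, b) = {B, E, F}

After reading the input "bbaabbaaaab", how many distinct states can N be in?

Start: {A}
read b: {F}
read b: {B, E, F}
read a: {}
The reachable set is empty and stays empty for the remaining 8 symbols.
Final reachable set {} has 0 states.

0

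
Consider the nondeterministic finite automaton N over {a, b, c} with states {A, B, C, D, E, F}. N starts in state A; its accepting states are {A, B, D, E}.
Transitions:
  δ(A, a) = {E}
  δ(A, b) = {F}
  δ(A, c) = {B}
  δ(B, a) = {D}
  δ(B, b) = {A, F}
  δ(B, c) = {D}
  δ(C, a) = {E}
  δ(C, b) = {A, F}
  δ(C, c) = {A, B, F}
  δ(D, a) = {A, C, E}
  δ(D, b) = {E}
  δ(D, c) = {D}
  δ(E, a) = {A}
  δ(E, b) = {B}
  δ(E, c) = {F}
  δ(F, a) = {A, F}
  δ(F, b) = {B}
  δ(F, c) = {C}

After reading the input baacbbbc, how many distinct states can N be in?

3

Start: {A}
read b: {F}
read a: {A, F}
read a: {A, E, F}
read c: {B, C, F}
read b: {A, B, F}
read b: {A, B, F}
read b: {A, B, F}
read c: {B, C, D}
Final reachable set {B, C, D} has 3 states.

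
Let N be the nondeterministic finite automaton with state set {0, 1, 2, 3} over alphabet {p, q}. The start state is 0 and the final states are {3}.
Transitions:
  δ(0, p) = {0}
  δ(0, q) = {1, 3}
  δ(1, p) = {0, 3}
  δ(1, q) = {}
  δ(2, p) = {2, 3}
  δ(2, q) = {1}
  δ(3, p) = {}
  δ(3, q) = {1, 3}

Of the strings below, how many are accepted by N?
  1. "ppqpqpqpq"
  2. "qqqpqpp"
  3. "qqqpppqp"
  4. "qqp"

3

"ppqpqpqpq": accepted
"qqqpqpp": rejected
"qqqpppqp": accepted
"qqp": accepted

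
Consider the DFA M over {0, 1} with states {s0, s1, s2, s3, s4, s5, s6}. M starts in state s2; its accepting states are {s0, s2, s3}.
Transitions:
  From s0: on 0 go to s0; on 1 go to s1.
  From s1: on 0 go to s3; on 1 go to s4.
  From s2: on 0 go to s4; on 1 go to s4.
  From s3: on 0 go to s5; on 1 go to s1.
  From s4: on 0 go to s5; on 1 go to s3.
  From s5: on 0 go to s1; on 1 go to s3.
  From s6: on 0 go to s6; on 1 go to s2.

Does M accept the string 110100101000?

s2 --1--> s4
s4 --1--> s3
s3 --0--> s5
s5 --1--> s3
s3 --0--> s5
s5 --0--> s1
s1 --1--> s4
s4 --0--> s5
s5 --1--> s3
s3 --0--> s5
s5 --0--> s1
s1 --0--> s3
End in state s3, which is an accepting state.

accepted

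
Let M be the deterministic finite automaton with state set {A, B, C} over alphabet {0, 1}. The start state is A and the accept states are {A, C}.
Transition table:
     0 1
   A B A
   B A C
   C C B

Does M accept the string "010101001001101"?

A --0--> B
B --1--> C
C --0--> C
C --1--> B
B --0--> A
A --1--> A
A --0--> B
B --0--> A
A --1--> A
A --0--> B
B --0--> A
A --1--> A
A --1--> A
A --0--> B
B --1--> C
End in state C, which is an accepting state.

accepted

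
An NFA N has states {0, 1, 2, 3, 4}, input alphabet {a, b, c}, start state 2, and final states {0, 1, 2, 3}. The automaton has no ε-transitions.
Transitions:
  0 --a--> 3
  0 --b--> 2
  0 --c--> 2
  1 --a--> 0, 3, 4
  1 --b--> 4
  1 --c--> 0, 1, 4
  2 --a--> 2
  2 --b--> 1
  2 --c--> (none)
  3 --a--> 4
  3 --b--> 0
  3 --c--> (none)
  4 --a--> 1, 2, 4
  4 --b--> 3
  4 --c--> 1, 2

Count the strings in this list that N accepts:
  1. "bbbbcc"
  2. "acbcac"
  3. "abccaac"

"bbbbcc": rejected
"acbcac": rejected
"abccaac": accepted

1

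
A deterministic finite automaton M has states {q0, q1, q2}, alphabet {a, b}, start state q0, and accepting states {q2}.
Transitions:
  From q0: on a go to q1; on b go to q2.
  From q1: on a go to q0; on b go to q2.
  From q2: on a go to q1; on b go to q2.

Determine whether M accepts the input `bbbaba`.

q0 --b--> q2
q2 --b--> q2
q2 --b--> q2
q2 --a--> q1
q1 --b--> q2
q2 --a--> q1
End in state q1, which is not an accepting state.

rejected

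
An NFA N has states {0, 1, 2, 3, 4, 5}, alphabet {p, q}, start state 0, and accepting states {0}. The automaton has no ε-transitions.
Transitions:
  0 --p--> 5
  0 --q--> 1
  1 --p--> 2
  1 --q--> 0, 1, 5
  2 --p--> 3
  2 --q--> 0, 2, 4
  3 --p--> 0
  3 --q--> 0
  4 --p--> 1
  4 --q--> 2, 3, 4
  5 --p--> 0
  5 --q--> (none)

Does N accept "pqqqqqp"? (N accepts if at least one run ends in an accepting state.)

Start: {0}
read p: {5}
read q: {}
The reachable set is empty and stays empty for the remaining 5 symbols.
Reachable ∩ accepting = {} — empty.

rejected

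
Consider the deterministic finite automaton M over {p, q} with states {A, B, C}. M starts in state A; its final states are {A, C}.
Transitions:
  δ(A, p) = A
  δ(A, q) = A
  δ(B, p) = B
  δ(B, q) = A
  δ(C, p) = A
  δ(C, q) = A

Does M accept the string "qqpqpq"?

accepted

A --q--> A
A --q--> A
A --p--> A
A --q--> A
A --p--> A
A --q--> A
End in state A, which is an accepting state.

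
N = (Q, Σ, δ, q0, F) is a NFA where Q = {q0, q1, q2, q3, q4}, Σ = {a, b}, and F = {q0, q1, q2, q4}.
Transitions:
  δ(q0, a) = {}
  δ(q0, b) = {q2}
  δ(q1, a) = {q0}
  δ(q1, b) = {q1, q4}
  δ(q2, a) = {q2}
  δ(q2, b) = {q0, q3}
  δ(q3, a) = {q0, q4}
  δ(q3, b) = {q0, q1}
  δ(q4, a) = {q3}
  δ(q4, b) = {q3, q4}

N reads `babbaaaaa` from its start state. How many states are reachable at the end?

Start: {q0}
read b: {q2}
read a: {q2}
read b: {q0, q3}
read b: {q0, q1, q2}
read a: {q0, q2}
read a: {q2}
read a: {q2}
read a: {q2}
read a: {q2}
Final reachable set {q2} has 1 state.

1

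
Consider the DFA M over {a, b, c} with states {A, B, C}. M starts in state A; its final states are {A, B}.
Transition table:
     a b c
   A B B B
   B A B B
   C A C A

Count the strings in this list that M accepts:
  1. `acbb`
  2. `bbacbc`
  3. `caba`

`acbb`: accepted
`bbacbc`: accepted
`caba`: accepted

3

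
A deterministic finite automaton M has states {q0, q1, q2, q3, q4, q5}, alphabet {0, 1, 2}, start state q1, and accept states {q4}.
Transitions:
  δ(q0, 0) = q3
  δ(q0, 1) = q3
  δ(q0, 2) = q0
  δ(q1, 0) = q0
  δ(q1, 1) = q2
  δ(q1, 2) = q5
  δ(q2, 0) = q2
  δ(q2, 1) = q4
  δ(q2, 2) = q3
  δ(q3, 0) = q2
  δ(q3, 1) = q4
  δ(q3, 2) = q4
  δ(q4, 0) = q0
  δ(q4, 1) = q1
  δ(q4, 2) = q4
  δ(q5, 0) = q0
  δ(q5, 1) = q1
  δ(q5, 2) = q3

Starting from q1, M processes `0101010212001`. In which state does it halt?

q1 --0--> q0
q0 --1--> q3
q3 --0--> q2
q2 --1--> q4
q4 --0--> q0
q0 --1--> q3
q3 --0--> q2
q2 --2--> q3
q3 --1--> q4
q4 --2--> q4
q4 --0--> q0
q0 --0--> q3
q3 --1--> q4

q4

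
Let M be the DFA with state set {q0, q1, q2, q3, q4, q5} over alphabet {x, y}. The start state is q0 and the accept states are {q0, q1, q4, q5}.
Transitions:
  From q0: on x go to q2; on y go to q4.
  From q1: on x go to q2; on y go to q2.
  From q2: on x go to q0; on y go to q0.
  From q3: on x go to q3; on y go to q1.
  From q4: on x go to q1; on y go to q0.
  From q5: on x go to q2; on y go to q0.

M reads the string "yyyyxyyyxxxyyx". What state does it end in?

q1

q0 --y--> q4
q4 --y--> q0
q0 --y--> q4
q4 --y--> q0
q0 --x--> q2
q2 --y--> q0
q0 --y--> q4
q4 --y--> q0
q0 --x--> q2
q2 --x--> q0
q0 --x--> q2
q2 --y--> q0
q0 --y--> q4
q4 --x--> q1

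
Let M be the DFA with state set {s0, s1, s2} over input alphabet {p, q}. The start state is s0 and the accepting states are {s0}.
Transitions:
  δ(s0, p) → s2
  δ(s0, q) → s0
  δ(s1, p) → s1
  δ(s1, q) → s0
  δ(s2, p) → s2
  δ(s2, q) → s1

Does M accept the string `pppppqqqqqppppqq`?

s0 --p--> s2
s2 --p--> s2
s2 --p--> s2
s2 --p--> s2
s2 --p--> s2
s2 --q--> s1
s1 --q--> s0
s0 --q--> s0
s0 --q--> s0
s0 --q--> s0
s0 --p--> s2
s2 --p--> s2
s2 --p--> s2
s2 --p--> s2
s2 --q--> s1
s1 --q--> s0
End in state s0, which is an accepting state.

accepted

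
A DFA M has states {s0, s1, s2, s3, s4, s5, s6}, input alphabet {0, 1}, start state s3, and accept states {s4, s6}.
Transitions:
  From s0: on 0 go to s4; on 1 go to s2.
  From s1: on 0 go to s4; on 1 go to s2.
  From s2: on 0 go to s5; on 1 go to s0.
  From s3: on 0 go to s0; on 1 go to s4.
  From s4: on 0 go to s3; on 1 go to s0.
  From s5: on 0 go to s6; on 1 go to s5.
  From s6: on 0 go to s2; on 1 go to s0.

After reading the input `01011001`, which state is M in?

s0

s3 --0--> s0
s0 --1--> s2
s2 --0--> s5
s5 --1--> s5
s5 --1--> s5
s5 --0--> s6
s6 --0--> s2
s2 --1--> s0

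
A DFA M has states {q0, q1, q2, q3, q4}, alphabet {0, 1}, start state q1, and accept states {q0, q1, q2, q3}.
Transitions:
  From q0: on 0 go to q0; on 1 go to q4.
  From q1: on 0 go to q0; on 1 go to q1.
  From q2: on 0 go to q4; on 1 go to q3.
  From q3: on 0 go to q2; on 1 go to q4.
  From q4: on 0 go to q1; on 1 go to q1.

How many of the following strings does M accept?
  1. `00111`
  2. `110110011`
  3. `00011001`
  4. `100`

3

`00111`: accepted
`110110011`: accepted
`00011001`: rejected
`100`: accepted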